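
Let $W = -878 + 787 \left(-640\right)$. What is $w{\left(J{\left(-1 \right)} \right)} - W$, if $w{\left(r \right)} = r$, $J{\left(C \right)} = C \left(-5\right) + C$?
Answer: $504562$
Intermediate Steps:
$W = -504558$ ($W = -878 - 503680 = -504558$)
$J{\left(C \right)} = - 4 C$ ($J{\left(C \right)} = - 5 C + C = - 4 C$)
$w{\left(J{\left(-1 \right)} \right)} - W = \left(-4\right) \left(-1\right) - -504558 = 4 + 504558 = 504562$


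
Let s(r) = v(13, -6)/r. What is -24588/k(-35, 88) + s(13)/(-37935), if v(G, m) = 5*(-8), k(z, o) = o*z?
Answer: 606290917/75945870 ≈ 7.9832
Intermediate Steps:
v(G, m) = -40
s(r) = -40/r
-24588/k(-35, 88) + s(13)/(-37935) = -24588/(88*(-35)) - 40/13/(-37935) = -24588/(-3080) - 40*1/13*(-1/37935) = -24588*(-1/3080) - 40/13*(-1/37935) = 6147/770 + 8/98631 = 606290917/75945870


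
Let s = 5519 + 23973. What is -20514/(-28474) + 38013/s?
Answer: 843690525/419877604 ≈ 2.0094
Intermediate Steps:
s = 29492
-20514/(-28474) + 38013/s = -20514/(-28474) + 38013/29492 = -20514*(-1/28474) + 38013*(1/29492) = 10257/14237 + 38013/29492 = 843690525/419877604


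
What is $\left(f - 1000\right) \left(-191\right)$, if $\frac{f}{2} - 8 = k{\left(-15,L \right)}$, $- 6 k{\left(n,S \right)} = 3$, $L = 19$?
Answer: $188135$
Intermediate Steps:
$k{\left(n,S \right)} = - \frac{1}{2}$ ($k{\left(n,S \right)} = \left(- \frac{1}{6}\right) 3 = - \frac{1}{2}$)
$f = 15$ ($f = 16 + 2 \left(- \frac{1}{2}\right) = 16 - 1 = 15$)
$\left(f - 1000\right) \left(-191\right) = \left(15 - 1000\right) \left(-191\right) = \left(-985\right) \left(-191\right) = 188135$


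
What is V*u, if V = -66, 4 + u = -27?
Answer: 2046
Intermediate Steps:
u = -31 (u = -4 - 27 = -31)
V*u = -66*(-31) = 2046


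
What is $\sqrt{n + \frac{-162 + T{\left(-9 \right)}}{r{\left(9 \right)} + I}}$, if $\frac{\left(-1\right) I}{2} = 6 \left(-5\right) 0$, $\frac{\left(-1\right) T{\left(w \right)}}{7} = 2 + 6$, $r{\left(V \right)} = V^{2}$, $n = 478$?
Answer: $\frac{10 \sqrt{385}}{9} \approx 21.802$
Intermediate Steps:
$T{\left(w \right)} = -56$ ($T{\left(w \right)} = - 7 \left(2 + 6\right) = \left(-7\right) 8 = -56$)
$I = 0$ ($I = - 2 \cdot 6 \left(-5\right) 0 = - 2 \left(\left(-30\right) 0\right) = \left(-2\right) 0 = 0$)
$\sqrt{n + \frac{-162 + T{\left(-9 \right)}}{r{\left(9 \right)} + I}} = \sqrt{478 + \frac{-162 - 56}{9^{2} + 0}} = \sqrt{478 - \frac{218}{81 + 0}} = \sqrt{478 - \frac{218}{81}} = \sqrt{\frac{38500}{81}} = \frac{10 \sqrt{385}}{9}$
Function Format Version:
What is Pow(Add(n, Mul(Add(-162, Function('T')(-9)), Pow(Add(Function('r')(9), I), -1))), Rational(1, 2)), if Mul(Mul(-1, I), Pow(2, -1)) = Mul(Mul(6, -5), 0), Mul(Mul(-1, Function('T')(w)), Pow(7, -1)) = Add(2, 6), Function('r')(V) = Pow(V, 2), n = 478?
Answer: Mul(Rational(10, 9), Pow(385, Rational(1, 2))) ≈ 21.802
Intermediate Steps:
Function('T')(w) = -56 (Function('T')(w) = Mul(-7, Add(2, 6)) = Mul(-7, 8) = -56)
I = 0 (I = Mul(-2, Mul(Mul(6, -5), 0)) = Mul(-2, Mul(-30, 0)) = Mul(-2, 0) = 0)
Pow(Add(n, Mul(Add(-162, Function('T')(-9)), Pow(Add(Function('r')(9), I), -1))), Rational(1, 2)) = Pow(Add(478, Mul(Add(-162, -56), Pow(Add(Pow(9, 2), 0), -1))), Rational(1, 2)) = Pow(Add(478, Mul(-218, Pow(Add(81, 0), -1))), Rational(1, 2)) = Pow(Add(478, Mul(-218, Pow(81, -1))), Rational(1, 2)) = Pow(Add(478, Mul(-218, Rational(1, 81))), Rational(1, 2)) = Pow(Add(478, Rational(-218, 81)), Rational(1, 2)) = Pow(Rational(38500, 81), Rational(1, 2)) = Mul(Rational(10, 9), Pow(385, Rational(1, 2)))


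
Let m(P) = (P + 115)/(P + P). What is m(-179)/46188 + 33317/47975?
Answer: 68863724221/99160151175 ≈ 0.69447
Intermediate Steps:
m(P) = (115 + P)/(2*P) (m(P) = (115 + P)/((2*P)) = (115 + P)*(1/(2*P)) = (115 + P)/(2*P))
m(-179)/46188 + 33317/47975 = ((1/2)*(115 - 179)/(-179))/46188 + 33317/47975 = ((1/2)*(-1/179)*(-64))*(1/46188) + 33317*(1/47975) = (32/179)*(1/46188) + 33317/47975 = 8/2066913 + 33317/47975 = 68863724221/99160151175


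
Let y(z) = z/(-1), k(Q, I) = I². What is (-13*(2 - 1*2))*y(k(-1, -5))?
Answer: 0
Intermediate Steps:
y(z) = -z (y(z) = z*(-1) = -z)
(-13*(2 - 1*2))*y(k(-1, -5)) = (-13*(2 - 1*2))*(-1*(-5)²) = (-13*(2 - 2))*(-1*25) = -13*0*(-25) = 0*(-25) = 0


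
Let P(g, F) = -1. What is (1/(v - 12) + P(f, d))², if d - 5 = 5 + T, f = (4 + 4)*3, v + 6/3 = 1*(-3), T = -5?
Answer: 324/289 ≈ 1.1211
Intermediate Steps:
v = -5 (v = -2 + 1*(-3) = -2 - 3 = -5)
f = 24 (f = 8*3 = 24)
d = 5 (d = 5 + (5 - 5) = 5 + 0 = 5)
(1/(v - 12) + P(f, d))² = (1/(-5 - 12) - 1)² = (1/(-17) - 1)² = (-1/17 - 1)² = (-18/17)² = 324/289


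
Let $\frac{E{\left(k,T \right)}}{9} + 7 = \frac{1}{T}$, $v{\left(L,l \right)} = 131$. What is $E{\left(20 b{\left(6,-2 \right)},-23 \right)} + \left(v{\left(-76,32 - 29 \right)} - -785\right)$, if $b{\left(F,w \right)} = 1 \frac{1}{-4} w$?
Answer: $\frac{19610}{23} \approx 852.61$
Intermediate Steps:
$b{\left(F,w \right)} = - \frac{w}{4}$ ($b{\left(F,w \right)} = 1 \left(- \frac{1}{4}\right) w = - \frac{w}{4}$)
$E{\left(k,T \right)} = -63 + \frac{9}{T}$
$E{\left(20 b{\left(6,-2 \right)},-23 \right)} + \left(v{\left(-76,32 - 29 \right)} - -785\right) = \left(-63 + \frac{9}{-23}\right) + \left(131 - -785\right) = \left(-63 + 9 \left(- \frac{1}{23}\right)\right) + \left(131 + 785\right) = \left(-63 - \frac{9}{23}\right) + 916 = - \frac{1458}{23} + 916 = \frac{19610}{23}$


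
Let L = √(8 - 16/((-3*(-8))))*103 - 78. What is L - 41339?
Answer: -41417 + 103*√66/3 ≈ -41138.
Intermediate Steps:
L = -78 + 103*√66/3 (L = √(8 - 16/24)*103 - 78 = √(8 - 16*1/24)*103 - 78 = √(8 - ⅔)*103 - 78 = √(22/3)*103 - 78 = (√66/3)*103 - 78 = 103*√66/3 - 78 = -78 + 103*√66/3 ≈ 200.93)
L - 41339 = (-78 + 103*√66/3) - 41339 = -41417 + 103*√66/3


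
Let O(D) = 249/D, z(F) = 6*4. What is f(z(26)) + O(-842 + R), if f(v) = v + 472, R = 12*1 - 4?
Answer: 137805/278 ≈ 495.70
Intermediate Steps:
z(F) = 24
R = 8 (R = 12 - 4 = 8)
f(v) = 472 + v
f(z(26)) + O(-842 + R) = (472 + 24) + 249/(-842 + 8) = 496 + 249/(-834) = 496 + 249*(-1/834) = 496 - 83/278 = 137805/278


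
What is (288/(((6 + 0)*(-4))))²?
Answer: 144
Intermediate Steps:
(288/(((6 + 0)*(-4))))² = (288/((6*(-4))))² = (288/(-24))² = (288*(-1/24))² = (-12)² = 144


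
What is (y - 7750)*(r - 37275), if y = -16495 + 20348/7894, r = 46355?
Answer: -868818356280/3947 ≈ -2.2012e+8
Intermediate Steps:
y = -65095591/3947 (y = -16495 + 20348*(1/7894) = -16495 + 10174/3947 = -65095591/3947 ≈ -16492.)
(y - 7750)*(r - 37275) = (-65095591/3947 - 7750)*(46355 - 37275) = -95684841/3947*9080 = -868818356280/3947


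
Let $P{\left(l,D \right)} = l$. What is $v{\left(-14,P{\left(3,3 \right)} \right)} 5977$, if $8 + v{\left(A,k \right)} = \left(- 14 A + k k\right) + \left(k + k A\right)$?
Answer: $944366$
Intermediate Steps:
$v{\left(A,k \right)} = -8 + k + k^{2} - 14 A + A k$ ($v{\left(A,k \right)} = -8 - \left(- k + 14 A - k A - k k\right) = -8 - \left(- k - k^{2} + 14 A - A k\right) = -8 + \left(k + k^{2} - 14 A + A k\right) = -8 + k + k^{2} - 14 A + A k$)
$v{\left(-14,P{\left(3,3 \right)} \right)} 5977 = \left(-8 + 3 + 3^{2} - -196 - 42\right) 5977 = \left(-8 + 3 + 9 + 196 - 42\right) 5977 = 158 \cdot 5977 = 944366$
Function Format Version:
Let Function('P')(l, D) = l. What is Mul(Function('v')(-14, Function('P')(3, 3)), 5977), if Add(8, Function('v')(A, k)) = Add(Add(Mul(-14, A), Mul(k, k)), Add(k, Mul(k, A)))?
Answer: 944366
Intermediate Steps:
Function('v')(A, k) = Add(-8, k, Pow(k, 2), Mul(-14, A), Mul(A, k)) (Function('v')(A, k) = Add(-8, Add(Add(Mul(-14, A), Mul(k, k)), Add(k, Mul(k, A)))) = Add(-8, Add(Add(Mul(-14, A), Pow(k, 2)), Add(k, Mul(A, k)))) = Add(-8, Add(Add(Pow(k, 2), Mul(-14, A)), Add(k, Mul(A, k)))) = Add(-8, Add(k, Pow(k, 2), Mul(-14, A), Mul(A, k))) = Add(-8, k, Pow(k, 2), Mul(-14, A), Mul(A, k)))
Mul(Function('v')(-14, Function('P')(3, 3)), 5977) = Mul(Add(-8, 3, Pow(3, 2), Mul(-14, -14), Mul(-14, 3)), 5977) = Mul(Add(-8, 3, 9, 196, -42), 5977) = Mul(158, 5977) = 944366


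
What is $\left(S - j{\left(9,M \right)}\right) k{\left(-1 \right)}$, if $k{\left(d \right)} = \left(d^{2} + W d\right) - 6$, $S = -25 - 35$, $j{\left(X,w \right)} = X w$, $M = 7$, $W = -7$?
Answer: $-246$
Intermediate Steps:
$S = -60$ ($S = -25 - 35 = -60$)
$k{\left(d \right)} = -6 + d^{2} - 7 d$ ($k{\left(d \right)} = \left(d^{2} - 7 d\right) - 6 = -6 + d^{2} - 7 d$)
$\left(S - j{\left(9,M \right)}\right) k{\left(-1 \right)} = \left(-60 - 9 \cdot 7\right) \left(-6 + \left(-1\right)^{2} - -7\right) = \left(-60 - 63\right) \left(-6 + 1 + 7\right) = \left(-60 - 63\right) 2 = \left(-123\right) 2 = -246$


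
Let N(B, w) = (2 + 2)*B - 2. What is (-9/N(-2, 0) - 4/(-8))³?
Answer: 343/125 ≈ 2.7440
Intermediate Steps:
N(B, w) = -2 + 4*B (N(B, w) = 4*B - 2 = -2 + 4*B)
(-9/N(-2, 0) - 4/(-8))³ = (-9/(-2 + 4*(-2)) - 4/(-8))³ = (-9/(-2 - 8) - 4*(-⅛))³ = (-9/(-10) + ½)³ = (-9*(-⅒) + ½)³ = (9/10 + ½)³ = (7/5)³ = 343/125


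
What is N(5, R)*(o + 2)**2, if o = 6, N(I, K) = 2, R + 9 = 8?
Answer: 128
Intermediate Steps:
R = -1 (R = -9 + 8 = -1)
N(5, R)*(o + 2)**2 = 2*(6 + 2)**2 = 2*8**2 = 2*64 = 128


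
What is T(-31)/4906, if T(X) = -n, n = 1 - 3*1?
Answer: 1/2453 ≈ 0.00040766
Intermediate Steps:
n = -2 (n = 1 - 3 = -2)
T(X) = 2 (T(X) = -1*(-2) = 2)
T(-31)/4906 = 2/4906 = 2*(1/4906) = 1/2453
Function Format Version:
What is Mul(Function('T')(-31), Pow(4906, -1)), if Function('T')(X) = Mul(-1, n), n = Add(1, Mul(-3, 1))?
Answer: Rational(1, 2453) ≈ 0.00040766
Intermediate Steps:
n = -2 (n = Add(1, -3) = -2)
Function('T')(X) = 2 (Function('T')(X) = Mul(-1, -2) = 2)
Mul(Function('T')(-31), Pow(4906, -1)) = Mul(2, Pow(4906, -1)) = Mul(2, Rational(1, 4906)) = Rational(1, 2453)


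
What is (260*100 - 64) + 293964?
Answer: 319900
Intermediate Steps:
(260*100 - 64) + 293964 = (26000 - 64) + 293964 = 25936 + 293964 = 319900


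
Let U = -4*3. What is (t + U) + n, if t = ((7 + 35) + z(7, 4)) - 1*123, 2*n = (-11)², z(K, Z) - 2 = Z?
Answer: -53/2 ≈ -26.500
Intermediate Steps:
z(K, Z) = 2 + Z
n = 121/2 (n = (½)*(-11)² = (½)*121 = 121/2 ≈ 60.500)
U = -12
t = -75 (t = ((7 + 35) + (2 + 4)) - 1*123 = (42 + 6) - 123 = 48 - 123 = -75)
(t + U) + n = (-75 - 12) + 121/2 = -87 + 121/2 = -53/2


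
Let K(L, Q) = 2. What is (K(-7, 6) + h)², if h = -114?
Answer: 12544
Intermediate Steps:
(K(-7, 6) + h)² = (2 - 114)² = (-112)² = 12544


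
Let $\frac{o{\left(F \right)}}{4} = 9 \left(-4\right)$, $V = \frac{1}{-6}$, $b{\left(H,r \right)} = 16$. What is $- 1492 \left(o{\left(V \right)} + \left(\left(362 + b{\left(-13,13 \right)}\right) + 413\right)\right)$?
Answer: $-965324$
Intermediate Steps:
$V = - \frac{1}{6} \approx -0.16667$
$o{\left(F \right)} = -144$ ($o{\left(F \right)} = 4 \cdot 9 \left(-4\right) = 4 \left(-36\right) = -144$)
$- 1492 \left(o{\left(V \right)} + \left(\left(362 + b{\left(-13,13 \right)}\right) + 413\right)\right) = - 1492 \left(-144 + \left(\left(362 + 16\right) + 413\right)\right) = - 1492 \left(-144 + \left(378 + 413\right)\right) = - 1492 \left(-144 + 791\right) = \left(-1492\right) 647 = -965324$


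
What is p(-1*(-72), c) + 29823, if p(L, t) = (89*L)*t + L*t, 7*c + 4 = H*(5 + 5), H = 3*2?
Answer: 81663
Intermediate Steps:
H = 6
c = 8 (c = -4/7 + (6*(5 + 5))/7 = -4/7 + (6*10)/7 = -4/7 + (⅐)*60 = -4/7 + 60/7 = 8)
p(L, t) = 90*L*t (p(L, t) = 89*L*t + L*t = 90*L*t)
p(-1*(-72), c) + 29823 = 90*(-1*(-72))*8 + 29823 = 90*72*8 + 29823 = 51840 + 29823 = 81663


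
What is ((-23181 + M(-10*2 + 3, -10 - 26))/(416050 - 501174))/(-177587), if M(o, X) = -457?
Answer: -11819/7558457894 ≈ -1.5637e-6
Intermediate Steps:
((-23181 + M(-10*2 + 3, -10 - 26))/(416050 - 501174))/(-177587) = ((-23181 - 457)/(416050 - 501174))/(-177587) = -23638/(-85124)*(-1/177587) = -23638*(-1/85124)*(-1/177587) = (11819/42562)*(-1/177587) = -11819/7558457894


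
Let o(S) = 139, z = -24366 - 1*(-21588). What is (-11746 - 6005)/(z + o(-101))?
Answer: 17751/2639 ≈ 6.7264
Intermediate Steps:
z = -2778 (z = -24366 + 21588 = -2778)
(-11746 - 6005)/(z + o(-101)) = (-11746 - 6005)/(-2778 + 139) = -17751/(-2639) = -17751*(-1/2639) = 17751/2639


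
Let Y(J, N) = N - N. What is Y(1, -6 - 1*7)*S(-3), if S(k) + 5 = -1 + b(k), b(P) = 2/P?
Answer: 0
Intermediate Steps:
Y(J, N) = 0
S(k) = -6 + 2/k (S(k) = -5 + (-1 + 2/k) = -6 + 2/k)
Y(1, -6 - 1*7)*S(-3) = 0*(-6 + 2/(-3)) = 0*(-6 + 2*(-1/3)) = 0*(-6 - 2/3) = 0*(-20/3) = 0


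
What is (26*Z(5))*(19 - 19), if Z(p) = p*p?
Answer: 0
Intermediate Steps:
Z(p) = p²
(26*Z(5))*(19 - 19) = (26*5²)*(19 - 19) = (26*25)*0 = 650*0 = 0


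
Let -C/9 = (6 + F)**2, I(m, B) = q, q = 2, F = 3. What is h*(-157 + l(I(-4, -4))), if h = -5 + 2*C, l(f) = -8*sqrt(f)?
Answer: 229691 + 11704*sqrt(2) ≈ 2.4624e+5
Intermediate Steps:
I(m, B) = 2
C = -729 (C = -9*(6 + 3)**2 = -9*9**2 = -9*81 = -729)
h = -1463 (h = -5 + 2*(-729) = -5 - 1458 = -1463)
h*(-157 + l(I(-4, -4))) = -1463*(-157 - 8*sqrt(2)) = 229691 + 11704*sqrt(2)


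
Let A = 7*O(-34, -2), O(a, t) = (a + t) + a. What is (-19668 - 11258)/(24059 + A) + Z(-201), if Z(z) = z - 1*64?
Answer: -896673/3367 ≈ -266.31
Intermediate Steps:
O(a, t) = t + 2*a
A = -490 (A = 7*(-2 + 2*(-34)) = 7*(-2 - 68) = 7*(-70) = -490)
Z(z) = -64 + z (Z(z) = z - 64 = -64 + z)
(-19668 - 11258)/(24059 + A) + Z(-201) = (-19668 - 11258)/(24059 - 490) + (-64 - 201) = -30926/23569 - 265 = -30926*1/23569 - 265 = -4418/3367 - 265 = -896673/3367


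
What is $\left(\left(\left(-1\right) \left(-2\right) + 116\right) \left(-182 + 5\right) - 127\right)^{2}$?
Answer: $441546169$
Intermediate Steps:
$\left(\left(\left(-1\right) \left(-2\right) + 116\right) \left(-182 + 5\right) - 127\right)^{2} = \left(\left(2 + 116\right) \left(-177\right) - 127\right)^{2} = \left(118 \left(-177\right) - 127\right)^{2} = \left(-20886 - 127\right)^{2} = \left(-21013\right)^{2} = 441546169$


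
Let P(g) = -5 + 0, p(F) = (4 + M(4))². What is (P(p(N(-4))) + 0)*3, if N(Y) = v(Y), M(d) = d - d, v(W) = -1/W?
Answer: -15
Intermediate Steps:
M(d) = 0
N(Y) = -1/Y
p(F) = 16 (p(F) = (4 + 0)² = 4² = 16)
P(g) = -5
(P(p(N(-4))) + 0)*3 = (-5 + 0)*3 = -5*3 = -15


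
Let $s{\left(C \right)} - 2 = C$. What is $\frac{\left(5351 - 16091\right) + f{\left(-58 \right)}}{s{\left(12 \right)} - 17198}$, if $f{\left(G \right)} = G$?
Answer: $\frac{5399}{8592} \approx 0.62838$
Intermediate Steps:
$s{\left(C \right)} = 2 + C$
$\frac{\left(5351 - 16091\right) + f{\left(-58 \right)}}{s{\left(12 \right)} - 17198} = \frac{\left(5351 - 16091\right) - 58}{\left(2 + 12\right) - 17198} = \frac{\left(5351 - 16091\right) - 58}{14 - 17198} = \frac{-10740 - 58}{-17184} = \left(-10798\right) \left(- \frac{1}{17184}\right) = \frac{5399}{8592}$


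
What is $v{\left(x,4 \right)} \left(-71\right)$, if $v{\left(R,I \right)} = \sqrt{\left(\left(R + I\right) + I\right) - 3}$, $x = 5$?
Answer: $- 71 \sqrt{10} \approx -224.52$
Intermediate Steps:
$v{\left(R,I \right)} = \sqrt{-3 + R + 2 I}$ ($v{\left(R,I \right)} = \sqrt{\left(\left(I + R\right) + I\right) - 3} = \sqrt{\left(R + 2 I\right) - 3} = \sqrt{-3 + R + 2 I}$)
$v{\left(x,4 \right)} \left(-71\right) = \sqrt{-3 + 5 + 2 \cdot 4} \left(-71\right) = \sqrt{-3 + 5 + 8} \left(-71\right) = \sqrt{10} \left(-71\right) = - 71 \sqrt{10}$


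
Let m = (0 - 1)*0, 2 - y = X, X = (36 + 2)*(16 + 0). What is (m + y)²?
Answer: 367236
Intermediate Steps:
X = 608 (X = 38*16 = 608)
y = -606 (y = 2 - 1*608 = 2 - 608 = -606)
m = 0 (m = -1*0 = 0)
(m + y)² = (0 - 606)² = (-606)² = 367236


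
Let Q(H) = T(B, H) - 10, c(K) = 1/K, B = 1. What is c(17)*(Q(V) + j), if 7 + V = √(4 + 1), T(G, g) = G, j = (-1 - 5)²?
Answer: 27/17 ≈ 1.5882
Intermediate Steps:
j = 36 (j = (-6)² = 36)
V = -7 + √5 (V = -7 + √(4 + 1) = -7 + √5 ≈ -4.7639)
Q(H) = -9 (Q(H) = 1 - 10 = -9)
c(17)*(Q(V) + j) = (-9 + 36)/17 = (1/17)*27 = 27/17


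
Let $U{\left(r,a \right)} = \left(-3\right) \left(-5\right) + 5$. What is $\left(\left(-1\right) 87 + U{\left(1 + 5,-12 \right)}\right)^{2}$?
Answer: $4489$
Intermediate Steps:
$U{\left(r,a \right)} = 20$ ($U{\left(r,a \right)} = 15 + 5 = 20$)
$\left(\left(-1\right) 87 + U{\left(1 + 5,-12 \right)}\right)^{2} = \left(\left(-1\right) 87 + 20\right)^{2} = \left(-87 + 20\right)^{2} = \left(-67\right)^{2} = 4489$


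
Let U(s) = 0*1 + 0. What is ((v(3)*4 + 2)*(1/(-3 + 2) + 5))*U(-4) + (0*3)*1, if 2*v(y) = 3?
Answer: 0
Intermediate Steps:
U(s) = 0 (U(s) = 0 + 0 = 0)
v(y) = 3/2 (v(y) = (1/2)*3 = 3/2)
((v(3)*4 + 2)*(1/(-3 + 2) + 5))*U(-4) + (0*3)*1 = (((3/2)*4 + 2)*(1/(-3 + 2) + 5))*0 + (0*3)*1 = ((6 + 2)*(1/(-1) + 5))*0 + 0*1 = (8*(-1 + 5))*0 + 0 = (8*4)*0 + 0 = 32*0 + 0 = 0 + 0 = 0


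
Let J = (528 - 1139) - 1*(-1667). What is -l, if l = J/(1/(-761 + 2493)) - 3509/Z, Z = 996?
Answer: -1821672523/996 ≈ -1.8290e+6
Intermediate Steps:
J = 1056 (J = -611 + 1667 = 1056)
l = 1821672523/996 (l = 1056/(1/(-761 + 2493)) - 3509/996 = 1056/(1/1732) - 3509*1/996 = 1056/(1/1732) - 3509/996 = 1056*1732 - 3509/996 = 1828992 - 3509/996 = 1821672523/996 ≈ 1.8290e+6)
-l = -1*1821672523/996 = -1821672523/996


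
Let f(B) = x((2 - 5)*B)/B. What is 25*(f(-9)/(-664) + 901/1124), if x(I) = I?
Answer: 3760225/186584 ≈ 20.153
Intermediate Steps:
f(B) = -3 (f(B) = ((2 - 5)*B)/B = (-3*B)/B = -3)
25*(f(-9)/(-664) + 901/1124) = 25*(-3/(-664) + 901/1124) = 25*(-3*(-1/664) + 901*(1/1124)) = 25*(3/664 + 901/1124) = 25*(150409/186584) = 3760225/186584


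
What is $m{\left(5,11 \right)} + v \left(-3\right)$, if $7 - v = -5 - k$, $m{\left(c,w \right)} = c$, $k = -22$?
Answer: $35$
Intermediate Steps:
$v = -10$ ($v = 7 - \left(-5 - -22\right) = 7 - \left(-5 + 22\right) = 7 - 17 = -10$)
$m{\left(5,11 \right)} + v \left(-3\right) = 5 - -30 = 5 + 30 = 35$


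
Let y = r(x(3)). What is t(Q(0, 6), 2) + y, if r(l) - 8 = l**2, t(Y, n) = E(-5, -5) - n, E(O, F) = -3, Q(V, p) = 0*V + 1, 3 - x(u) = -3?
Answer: 39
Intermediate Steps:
x(u) = 6 (x(u) = 3 - 1*(-3) = 3 + 3 = 6)
Q(V, p) = 1 (Q(V, p) = 0 + 1 = 1)
t(Y, n) = -3 - n
r(l) = 8 + l**2
y = 44 (y = 8 + 6**2 = 8 + 36 = 44)
t(Q(0, 6), 2) + y = (-3 - 1*2) + 44 = (-3 - 2) + 44 = -5 + 44 = 39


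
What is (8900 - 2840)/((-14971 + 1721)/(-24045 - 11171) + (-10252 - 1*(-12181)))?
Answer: 106704480/33972457 ≈ 3.1409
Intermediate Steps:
(8900 - 2840)/((-14971 + 1721)/(-24045 - 11171) + (-10252 - 1*(-12181))) = 6060/(-13250/(-35216) + (-10252 + 12181)) = 6060/(-13250*(-1/35216) + 1929) = 6060/(6625/17608 + 1929) = 6060/(33972457/17608) = 6060*(17608/33972457) = 106704480/33972457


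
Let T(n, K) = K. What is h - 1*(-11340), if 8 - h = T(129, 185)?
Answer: 11163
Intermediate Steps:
h = -177 (h = 8 - 1*185 = 8 - 185 = -177)
h - 1*(-11340) = -177 - 1*(-11340) = -177 + 11340 = 11163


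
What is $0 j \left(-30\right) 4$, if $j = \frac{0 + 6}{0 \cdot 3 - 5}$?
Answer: $0$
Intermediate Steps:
$j = - \frac{6}{5}$ ($j = \frac{6}{0 - 5} = \frac{6}{-5} = 6 \left(- \frac{1}{5}\right) = - \frac{6}{5} \approx -1.2$)
$0 j \left(-30\right) 4 = 0 \left(- \frac{6}{5}\right) \left(-30\right) 4 = 0 \left(-30\right) 4 = 0 \cdot 4 = 0$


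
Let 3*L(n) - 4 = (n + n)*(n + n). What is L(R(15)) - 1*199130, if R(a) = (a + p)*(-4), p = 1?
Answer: -581002/3 ≈ -1.9367e+5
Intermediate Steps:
R(a) = -4 - 4*a (R(a) = (a + 1)*(-4) = (1 + a)*(-4) = -4 - 4*a)
L(n) = 4/3 + 4*n²/3 (L(n) = 4/3 + ((n + n)*(n + n))/3 = 4/3 + ((2*n)*(2*n))/3 = 4/3 + (4*n²)/3 = 4/3 + 4*n²/3)
L(R(15)) - 1*199130 = (4/3 + 4*(-4 - 4*15)²/3) - 1*199130 = (4/3 + 4*(-4 - 60)²/3) - 199130 = (4/3 + (4/3)*(-64)²) - 199130 = (4/3 + (4/3)*4096) - 199130 = (4/3 + 16384/3) - 199130 = 16388/3 - 199130 = -581002/3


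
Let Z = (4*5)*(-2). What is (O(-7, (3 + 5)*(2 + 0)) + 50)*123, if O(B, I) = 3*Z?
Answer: -8610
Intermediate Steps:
Z = -40 (Z = 20*(-2) = -40)
O(B, I) = -120 (O(B, I) = 3*(-40) = -120)
(O(-7, (3 + 5)*(2 + 0)) + 50)*123 = (-120 + 50)*123 = -70*123 = -8610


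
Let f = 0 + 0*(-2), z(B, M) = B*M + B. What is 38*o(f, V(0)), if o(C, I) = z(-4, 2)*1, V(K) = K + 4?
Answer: -456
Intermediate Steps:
V(K) = 4 + K
z(B, M) = B + B*M
f = 0 (f = 0 + 0 = 0)
o(C, I) = -12 (o(C, I) = -4*(1 + 2)*1 = -4*3*1 = -12*1 = -12)
38*o(f, V(0)) = 38*(-12) = -456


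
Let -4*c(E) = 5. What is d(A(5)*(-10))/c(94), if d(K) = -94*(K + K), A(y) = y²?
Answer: -37600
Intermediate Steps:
c(E) = -5/4 (c(E) = -¼*5 = -5/4)
d(K) = -188*K
d(A(5)*(-10))/c(94) = (-188*5²*(-10))/(-5/4) = -4700*(-10)*(-⅘) = -188*(-250)*(-⅘) = 47000*(-⅘) = -37600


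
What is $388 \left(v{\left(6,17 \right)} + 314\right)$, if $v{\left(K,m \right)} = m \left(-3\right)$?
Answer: $102044$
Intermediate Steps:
$v{\left(K,m \right)} = - 3 m$
$388 \left(v{\left(6,17 \right)} + 314\right) = 388 \left(\left(-3\right) 17 + 314\right) = 388 \left(-51 + 314\right) = 388 \cdot 263 = 102044$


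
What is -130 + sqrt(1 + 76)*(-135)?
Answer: -130 - 135*sqrt(77) ≈ -1314.6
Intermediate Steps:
-130 + sqrt(1 + 76)*(-135) = -130 + sqrt(77)*(-135) = -130 - 135*sqrt(77)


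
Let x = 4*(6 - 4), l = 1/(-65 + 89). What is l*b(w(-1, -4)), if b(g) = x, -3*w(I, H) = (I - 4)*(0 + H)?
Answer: ⅓ ≈ 0.33333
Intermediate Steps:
l = 1/24 ≈ 0.041667
w(I, H) = -H*(-4 + I)/3 (w(I, H) = -(I - 4)*(0 + H)/3 = -(-4 + I)*H/3 = -H*(-4 + I)/3)
x = 8 (x = 4*2 = 8)
b(g) = 8
l*b(w(-1, -4)) = (1/24)*8 = ⅓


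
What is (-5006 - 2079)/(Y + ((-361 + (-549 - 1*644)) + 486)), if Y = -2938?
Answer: 7085/4006 ≈ 1.7686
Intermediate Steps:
(-5006 - 2079)/(Y + ((-361 + (-549 - 1*644)) + 486)) = (-5006 - 2079)/(-2938 + ((-361 + (-549 - 1*644)) + 486)) = -7085/(-2938 + ((-361 + (-549 - 644)) + 486)) = -7085/(-2938 + ((-361 - 1193) + 486)) = -7085/(-2938 + (-1554 + 486)) = -7085/(-2938 - 1068) = -7085/(-4006) = -7085*(-1/4006) = 7085/4006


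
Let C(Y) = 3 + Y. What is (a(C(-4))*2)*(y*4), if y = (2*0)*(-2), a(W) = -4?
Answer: 0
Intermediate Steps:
y = 0 (y = 0*(-2) = 0)
(a(C(-4))*2)*(y*4) = (-4*2)*(0*4) = -8*0 = 0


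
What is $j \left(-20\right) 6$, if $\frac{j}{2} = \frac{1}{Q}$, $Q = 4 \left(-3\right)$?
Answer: $20$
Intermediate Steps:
$Q = -12$
$j = - \frac{1}{6}$ ($j = \frac{2}{-12} = 2 \left(- \frac{1}{12}\right) = - \frac{1}{6} \approx -0.16667$)
$j \left(-20\right) 6 = \left(- \frac{1}{6}\right) \left(-20\right) 6 = \frac{10}{3} \cdot 6 = 20$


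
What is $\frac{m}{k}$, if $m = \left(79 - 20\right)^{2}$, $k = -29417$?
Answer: $- \frac{3481}{29417} \approx -0.11833$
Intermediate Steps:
$m = 3481$ ($m = 59^{2} = 3481$)
$\frac{m}{k} = \frac{3481}{-29417} = 3481 \left(- \frac{1}{29417}\right) = - \frac{3481}{29417}$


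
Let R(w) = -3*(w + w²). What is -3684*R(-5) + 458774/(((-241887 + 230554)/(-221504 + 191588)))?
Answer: 16229729304/11333 ≈ 1.4321e+6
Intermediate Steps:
R(w) = -3*w - 3*w²
-3684*R(-5) + 458774/(((-241887 + 230554)/(-221504 + 191588))) = -(-11052)*(-5)*(1 - 5) + 458774/(((-241887 + 230554)/(-221504 + 191588))) = -(-11052)*(-5)*(-4) + 458774/((-11333/(-29916))) = -3684*(-60) + 458774/((-11333*(-1/29916))) = 221040 + 458774/(11333/29916) = 221040 + 458774*(29916/11333) = 221040 + 13724682984/11333 = 16229729304/11333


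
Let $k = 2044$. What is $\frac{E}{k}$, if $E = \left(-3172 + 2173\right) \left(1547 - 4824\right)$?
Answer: $\frac{3273723}{2044} \approx 1601.6$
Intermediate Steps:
$E = 3273723$ ($E = \left(-999\right) \left(-3277\right) = 3273723$)
$\frac{E}{k} = \frac{3273723}{2044}$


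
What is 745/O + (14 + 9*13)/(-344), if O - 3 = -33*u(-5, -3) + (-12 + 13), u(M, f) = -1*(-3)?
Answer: -53745/6536 ≈ -8.2229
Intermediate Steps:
u(M, f) = 3
O = -95 (O = 3 + (-33*3 + (-12 + 13)) = 3 + (-99 + 1) = 3 - 98 = -95)
745/O + (14 + 9*13)/(-344) = 745/(-95) + (14 + 9*13)/(-344) = 745*(-1/95) + (14 + 117)*(-1/344) = -149/19 + 131*(-1/344) = -149/19 - 131/344 = -53745/6536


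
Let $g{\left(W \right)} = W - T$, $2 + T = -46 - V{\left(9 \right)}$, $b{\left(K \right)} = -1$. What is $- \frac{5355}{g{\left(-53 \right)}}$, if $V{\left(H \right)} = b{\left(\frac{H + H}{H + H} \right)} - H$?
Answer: $357$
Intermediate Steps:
$V{\left(H \right)} = -1 - H$
$T = -38$ ($T = -2 - \left(45 - 9\right) = -2 - 36 = -38$)
$g{\left(W \right)} = 38 + W$ ($g{\left(W \right)} = W - -38 = W + 38 = 38 + W$)
$- \frac{5355}{g{\left(-53 \right)}} = - \frac{5355}{38 - 53} = - \frac{5355}{-15} = \left(-5355\right) \left(- \frac{1}{15}\right) = 357$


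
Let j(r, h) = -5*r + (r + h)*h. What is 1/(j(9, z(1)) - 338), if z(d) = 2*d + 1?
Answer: -1/347 ≈ -0.0028818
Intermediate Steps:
z(d) = 1 + 2*d
j(r, h) = -5*r + h*(h + r) (j(r, h) = -5*r + (h + r)*h = -5*r + h*(h + r))
1/(j(9, z(1)) - 338) = 1/(((1 + 2*1)² - 5*9 + (1 + 2*1)*9) - 338) = 1/(((1 + 2)² - 45 + (1 + 2)*9) - 338) = 1/((3² - 45 + 3*9) - 338) = 1/((9 - 45 + 27) - 338) = 1/(-9 - 338) = 1/(-347) = -1/347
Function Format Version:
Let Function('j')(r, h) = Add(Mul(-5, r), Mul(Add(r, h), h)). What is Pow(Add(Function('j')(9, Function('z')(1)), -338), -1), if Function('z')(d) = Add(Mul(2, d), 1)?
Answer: Rational(-1, 347) ≈ -0.0028818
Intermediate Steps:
Function('z')(d) = Add(1, Mul(2, d))
Function('j')(r, h) = Add(Mul(-5, r), Mul(h, Add(h, r))) (Function('j')(r, h) = Add(Mul(-5, r), Mul(Add(h, r), h)) = Add(Mul(-5, r), Mul(h, Add(h, r))))
Pow(Add(Function('j')(9, Function('z')(1)), -338), -1) = Pow(Add(Add(Pow(Add(1, Mul(2, 1)), 2), Mul(-5, 9), Mul(Add(1, Mul(2, 1)), 9)), -338), -1) = Pow(Add(Add(Pow(Add(1, 2), 2), -45, Mul(Add(1, 2), 9)), -338), -1) = Pow(Add(Add(Pow(3, 2), -45, Mul(3, 9)), -338), -1) = Pow(Add(Add(9, -45, 27), -338), -1) = Pow(Add(-9, -338), -1) = Pow(-347, -1) = Rational(-1, 347)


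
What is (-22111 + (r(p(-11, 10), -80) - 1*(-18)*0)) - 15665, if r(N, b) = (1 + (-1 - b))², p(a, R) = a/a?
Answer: -31376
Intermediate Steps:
p(a, R) = 1
r(N, b) = b² (r(N, b) = (-b)² = b²)
(-22111 + (r(p(-11, 10), -80) - 1*(-18)*0)) - 15665 = (-22111 + ((-80)² - 1*(-18)*0)) - 15665 = (-22111 + (6400 + 18*0)) - 15665 = (-22111 + (6400 + 0)) - 15665 = (-22111 + 6400) - 15665 = -15711 - 15665 = -31376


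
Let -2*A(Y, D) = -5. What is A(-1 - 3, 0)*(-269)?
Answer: -1345/2 ≈ -672.50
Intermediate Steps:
A(Y, D) = 5/2 (A(Y, D) = -1/2*(-5) = 5/2)
A(-1 - 3, 0)*(-269) = (5/2)*(-269) = -1345/2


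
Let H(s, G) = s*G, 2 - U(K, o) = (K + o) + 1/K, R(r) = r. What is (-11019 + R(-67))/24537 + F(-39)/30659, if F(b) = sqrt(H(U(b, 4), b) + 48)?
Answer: -11086/24537 + 2*I*sqrt(349)/30659 ≈ -0.45181 + 0.0012187*I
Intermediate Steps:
U(K, o) = 2 - K - o - 1/K (U(K, o) = 2 - ((K + o) + 1/K) = 2 - (K + o + 1/K) = 2 + (-K - o - 1/K) = 2 - K - o - 1/K)
H(s, G) = G*s
F(b) = sqrt(48 + b*(-2 - b - 1/b)) (F(b) = sqrt(b*(2 - b - 1*4 - 1/b) + 48) = sqrt(b*(2 - b - 4 - 1/b) + 48) = sqrt(b*(-2 - b - 1/b) + 48) = sqrt(48 + b*(-2 - b - 1/b)))
(-11019 + R(-67))/24537 + F(-39)/30659 = (-11019 - 67)/24537 + sqrt(47 - 1*(-39)*(2 - 39))/30659 = -11086*1/24537 + sqrt(47 - 1*(-39)*(-37))*(1/30659) = -11086/24537 + sqrt(47 - 1443)*(1/30659) = -11086/24537 + sqrt(-1396)*(1/30659) = -11086/24537 + (2*I*sqrt(349))*(1/30659) = -11086/24537 + 2*I*sqrt(349)/30659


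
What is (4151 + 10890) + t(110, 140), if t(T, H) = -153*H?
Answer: -6379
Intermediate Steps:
(4151 + 10890) + t(110, 140) = (4151 + 10890) - 153*140 = 15041 - 21420 = -6379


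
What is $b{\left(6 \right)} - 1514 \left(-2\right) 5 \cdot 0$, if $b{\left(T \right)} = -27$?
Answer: $-27$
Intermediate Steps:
$b{\left(6 \right)} - 1514 \left(-2\right) 5 \cdot 0 = -27 - 1514 \left(-2\right) 5 \cdot 0 = -27 - 1514 \left(\left(-10\right) 0\right) = -27 - 0 = -27 + 0 = -27$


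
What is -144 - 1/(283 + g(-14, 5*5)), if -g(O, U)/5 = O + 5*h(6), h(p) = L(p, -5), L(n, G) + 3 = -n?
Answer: -83233/578 ≈ -144.00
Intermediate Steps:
L(n, G) = -3 - n
h(p) = -3 - p
g(O, U) = 225 - 5*O (g(O, U) = -5*(O + 5*(-3 - 1*6)) = -5*(O + 5*(-3 - 6)) = -5*(O + 5*(-9)) = -5*(O - 45) = -5*(-45 + O) = 225 - 5*O)
-144 - 1/(283 + g(-14, 5*5)) = -144 - 1/(283 + (225 - 5*(-14))) = -144 - 1/(283 + (225 + 70)) = -144 - 1/(283 + 295) = -144 - 1/578 = -83233/578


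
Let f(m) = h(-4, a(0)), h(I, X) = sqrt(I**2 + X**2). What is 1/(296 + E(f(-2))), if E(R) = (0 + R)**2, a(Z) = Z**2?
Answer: 1/312 ≈ 0.0032051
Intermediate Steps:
f(m) = 4 (f(m) = sqrt((-4)**2 + (0**2)**2) = sqrt(16 + 0**2) = sqrt(16 + 0) = sqrt(16) = 4)
E(R) = R**2
1/(296 + E(f(-2))) = 1/(296 + 4**2) = 1/(296 + 16) = 1/312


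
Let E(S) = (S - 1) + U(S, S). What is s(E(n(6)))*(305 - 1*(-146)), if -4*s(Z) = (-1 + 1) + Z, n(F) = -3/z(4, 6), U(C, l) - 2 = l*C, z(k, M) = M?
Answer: -1353/16 ≈ -84.563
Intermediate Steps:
U(C, l) = 2 + C*l (U(C, l) = 2 + l*C = 2 + C*l)
n(F) = -½ (n(F) = -3/6 = -3*⅙ = -½)
E(S) = 1 + S + S² (E(S) = (S - 1) + (2 + S*S) = (-1 + S) + (2 + S²) = 1 + S + S²)
s(Z) = -Z/4 (s(Z) = -((-1 + 1) + Z)/4 = -(0 + Z)/4 = -Z/4)
s(E(n(6)))*(305 - 1*(-146)) = (-(1 - ½ + (-½)²)/4)*(305 - 1*(-146)) = (-(1 - ½ + ¼)/4)*(305 + 146) = -¼*¾*451 = -3/16*451 = -1353/16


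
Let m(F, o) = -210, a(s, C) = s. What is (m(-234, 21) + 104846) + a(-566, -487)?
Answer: 104070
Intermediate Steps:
(m(-234, 21) + 104846) + a(-566, -487) = (-210 + 104846) - 566 = 104636 - 566 = 104070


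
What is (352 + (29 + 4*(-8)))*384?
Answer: 134016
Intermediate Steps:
(352 + (29 + 4*(-8)))*384 = (352 + (29 - 32))*384 = (352 - 3)*384 = 349*384 = 134016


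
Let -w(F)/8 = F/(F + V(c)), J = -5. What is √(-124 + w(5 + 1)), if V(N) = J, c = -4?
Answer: 2*I*√43 ≈ 13.115*I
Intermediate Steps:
V(N) = -5
w(F) = -8*F/(-5 + F) (w(F) = -8*F/(F - 5) = -8*F/(-5 + F))
√(-124 + w(5 + 1)) = √(-124 - 8*(5 + 1)/(-5 + (5 + 1))) = √(-124 - 8*6/(-5 + 6)) = √(-124 - 8*6/1) = √(-124 - 8*6*1) = √(-124 - 48) = √(-172) = 2*I*√43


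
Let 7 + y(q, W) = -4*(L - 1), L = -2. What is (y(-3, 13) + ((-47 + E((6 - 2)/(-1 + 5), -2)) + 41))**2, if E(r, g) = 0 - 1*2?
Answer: 9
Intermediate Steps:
y(q, W) = 5 (y(q, W) = -7 - 4*(-2 - 1) = -7 - 4*(-3) = -7 + 12 = 5)
E(r, g) = -2 (E(r, g) = 0 - 2 = -2)
(y(-3, 13) + ((-47 + E((6 - 2)/(-1 + 5), -2)) + 41))**2 = (5 + ((-47 - 2) + 41))**2 = (5 + (-49 + 41))**2 = (5 - 8)**2 = (-3)**2 = 9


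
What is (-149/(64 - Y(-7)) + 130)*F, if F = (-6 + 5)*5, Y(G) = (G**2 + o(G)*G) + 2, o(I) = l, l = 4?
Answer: -25905/41 ≈ -631.83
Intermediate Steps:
o(I) = 4
Y(G) = 2 + G**2 + 4*G (Y(G) = (G**2 + 4*G) + 2 = 2 + G**2 + 4*G)
F = -5 (F = -1*5 = -5)
(-149/(64 - Y(-7)) + 130)*F = (-149/(64 - (2 + (-7)**2 + 4*(-7))) + 130)*(-5) = (-149/(64 - (2 + 49 - 28)) + 130)*(-5) = (-149/(64 - 1*23) + 130)*(-5) = (-149/(64 - 23) + 130)*(-5) = (-149/41 + 130)*(-5) = (5181/41)*(-5) = -25905/41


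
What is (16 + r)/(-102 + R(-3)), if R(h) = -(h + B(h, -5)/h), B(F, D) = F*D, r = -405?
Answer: 389/94 ≈ 4.1383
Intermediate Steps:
B(F, D) = D*F
R(h) = 5 - h (R(h) = -(h + (-5*h)/h) = -(h - 5) = -(-5 + h) = 5 - h)
(16 + r)/(-102 + R(-3)) = (16 - 405)/(-102 + (5 - 1*(-3))) = -389/(-102 + (5 + 3)) = -389/(-102 + 8) = -389/(-94) = -389*(-1/94) = 389/94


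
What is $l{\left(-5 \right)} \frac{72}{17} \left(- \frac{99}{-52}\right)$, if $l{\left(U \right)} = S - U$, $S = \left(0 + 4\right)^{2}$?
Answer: $\frac{37422}{221} \approx 169.33$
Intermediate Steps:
$S = 16$ ($S = 4^{2} = 16$)
$l{\left(U \right)} = 16 - U$
$l{\left(-5 \right)} \frac{72}{17} \left(- \frac{99}{-52}\right) = \left(16 - -5\right) \frac{72}{17} \left(- \frac{99}{-52}\right) = \left(16 + 5\right) 72 \cdot \frac{1}{17} \left(\left(-99\right) \left(- \frac{1}{52}\right)\right) = 21 \cdot \frac{72}{17} \cdot \frac{99}{52} = \frac{1512}{17} \cdot \frac{99}{52} = \frac{37422}{221}$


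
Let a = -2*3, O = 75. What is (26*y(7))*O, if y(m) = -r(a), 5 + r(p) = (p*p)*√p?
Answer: 9750 - 70200*I*√6 ≈ 9750.0 - 1.7195e+5*I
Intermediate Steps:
a = -6
r(p) = -5 + p^(5/2) (r(p) = -5 + (p*p)*√p = -5 + p²*√p = -5 + p^(5/2))
y(m) = 5 - 36*I*√6 (y(m) = -(-5 + (-6)^(5/2)) = -(-5 + 36*I*√6) = 5 - 36*I*√6)
(26*y(7))*O = (26*(5 - 36*I*√6))*75 = (130 - 936*I*√6)*75 = 9750 - 70200*I*√6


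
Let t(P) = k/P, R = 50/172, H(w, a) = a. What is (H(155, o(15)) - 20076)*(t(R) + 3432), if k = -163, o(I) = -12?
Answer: -1441956816/25 ≈ -5.7678e+7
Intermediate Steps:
R = 25/86 (R = 50*(1/172) = 25/86 ≈ 0.29070)
t(P) = -163/P
(H(155, o(15)) - 20076)*(t(R) + 3432) = (-12 - 20076)*(-163/25/86 + 3432) = -20088*(-163*86/25 + 3432) = -20088*(-14018/25 + 3432) = -20088*71782/25 = -1441956816/25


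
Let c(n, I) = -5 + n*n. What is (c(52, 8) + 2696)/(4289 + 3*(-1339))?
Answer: 5395/272 ≈ 19.835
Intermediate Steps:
c(n, I) = -5 + n²
(c(52, 8) + 2696)/(4289 + 3*(-1339)) = ((-5 + 52²) + 2696)/(4289 + 3*(-1339)) = ((-5 + 2704) + 2696)/(4289 - 4017) = (2699 + 2696)/272 = 5395*(1/272) = 5395/272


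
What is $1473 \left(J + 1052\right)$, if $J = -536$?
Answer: $760068$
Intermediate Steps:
$1473 \left(J + 1052\right) = 1473 \left(-536 + 1052\right) = 1473 \cdot 516 = 760068$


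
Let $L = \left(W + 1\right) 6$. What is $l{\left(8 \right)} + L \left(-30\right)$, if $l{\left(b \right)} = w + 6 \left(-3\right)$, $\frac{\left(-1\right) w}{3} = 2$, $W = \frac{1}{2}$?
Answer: $-294$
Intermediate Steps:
$W = \frac{1}{2} \approx 0.5$
$w = -6$ ($w = \left(-3\right) 2 = -6$)
$L = 9$ ($L = \left(\frac{1}{2} + 1\right) 6 = \frac{3}{2} \cdot 6 = 9$)
$l{\left(b \right)} = -24$ ($l{\left(b \right)} = -6 + 6 \left(-3\right) = -6 - 18 = -24$)
$l{\left(8 \right)} + L \left(-30\right) = -24 + 9 \left(-30\right) = -24 - 270 = -294$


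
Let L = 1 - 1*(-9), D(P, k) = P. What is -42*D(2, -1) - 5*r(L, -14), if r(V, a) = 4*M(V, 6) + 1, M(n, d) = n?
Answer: -289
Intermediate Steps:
L = 10 (L = 1 + 9 = 10)
r(V, a) = 1 + 4*V (r(V, a) = 4*V + 1 = 1 + 4*V)
-42*D(2, -1) - 5*r(L, -14) = -42*2 - 5*(1 + 4*10) = -84 - 5*(1 + 40) = -84 - 5*41 = -84 - 205 = -289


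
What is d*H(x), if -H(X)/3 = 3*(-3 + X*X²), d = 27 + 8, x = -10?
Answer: 315945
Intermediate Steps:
d = 35
H(X) = 27 - 9*X³ (H(X) = -9*(-3 + X*X²) = -9*(-3 + X³) = -3*(-9 + 3*X³) = 27 - 9*X³)
d*H(x) = 35*(27 - 9*(-10)³) = 35*(27 - 9*(-1000)) = 35*(27 + 9000) = 35*9027 = 315945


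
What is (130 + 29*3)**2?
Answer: 47089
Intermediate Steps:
(130 + 29*3)**2 = (130 + 87)**2 = 217**2 = 47089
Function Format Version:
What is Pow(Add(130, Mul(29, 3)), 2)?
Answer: 47089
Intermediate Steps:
Pow(Add(130, Mul(29, 3)), 2) = Pow(Add(130, 87), 2) = Pow(217, 2) = 47089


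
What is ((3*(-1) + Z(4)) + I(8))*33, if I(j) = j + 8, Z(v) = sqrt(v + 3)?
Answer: 429 + 33*sqrt(7) ≈ 516.31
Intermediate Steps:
Z(v) = sqrt(3 + v)
I(j) = 8 + j
((3*(-1) + Z(4)) + I(8))*33 = ((3*(-1) + sqrt(3 + 4)) + (8 + 8))*33 = ((-3 + sqrt(7)) + 16)*33 = (13 + sqrt(7))*33 = 429 + 33*sqrt(7)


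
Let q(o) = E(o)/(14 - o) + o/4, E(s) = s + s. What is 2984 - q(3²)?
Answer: 59563/20 ≈ 2978.1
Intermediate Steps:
E(s) = 2*s
q(o) = o/4 + 2*o/(14 - o) (q(o) = (2*o)/(14 - o) + o/4 = 2*o/(14 - o) + o*(¼) = 2*o/(14 - o) + o/4 = o/4 + 2*o/(14 - o))
2984 - q(3²) = 2984 - 3²*(-22 + 3²)/(4*(-14 + 3²)) = 2984 - 9*(-22 + 9)/(4*(-14 + 9)) = 2984 - 9*(-13)/(4*(-5)) = 2984 - 9*(-1)*(-13)/(4*5) = 2984 - 1*117/20 = 2984 - 117/20 = 59563/20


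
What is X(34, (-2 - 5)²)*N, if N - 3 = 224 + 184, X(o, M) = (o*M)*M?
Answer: 33551574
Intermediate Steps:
X(o, M) = o*M² (X(o, M) = (M*o)*M = o*M²)
N = 411 (N = 3 + (224 + 184) = 3 + 408 = 411)
X(34, (-2 - 5)²)*N = (34*((-2 - 5)²)²)*411 = (34*((-7)²)²)*411 = (34*49²)*411 = (34*2401)*411 = 81634*411 = 33551574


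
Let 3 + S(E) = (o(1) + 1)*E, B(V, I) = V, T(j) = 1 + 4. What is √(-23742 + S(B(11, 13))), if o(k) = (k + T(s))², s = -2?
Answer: I*√23338 ≈ 152.77*I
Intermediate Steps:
T(j) = 5
o(k) = (5 + k)² (o(k) = (k + 5)² = (5 + k)²)
S(E) = -3 + 37*E (S(E) = -3 + ((5 + 1)² + 1)*E = -3 + (6² + 1)*E = -3 + (36 + 1)*E = -3 + 37*E)
√(-23742 + S(B(11, 13))) = √(-23742 + (-3 + 37*11)) = √(-23742 + (-3 + 407)) = √(-23742 + 404) = √(-23338) = I*√23338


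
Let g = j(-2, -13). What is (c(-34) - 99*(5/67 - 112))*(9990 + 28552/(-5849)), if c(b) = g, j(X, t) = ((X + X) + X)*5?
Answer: 43241024476578/391883 ≈ 1.1034e+8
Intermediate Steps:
j(X, t) = 15*X (j(X, t) = (2*X + X)*5 = (3*X)*5 = 15*X)
g = -30 (g = 15*(-2) = -30)
c(b) = -30
(c(-34) - 99*(5/67 - 112))*(9990 + 28552/(-5849)) = (-30 - 99*(5/67 - 112))*(9990 + 28552/(-5849)) = (-30 - 99*(5*(1/67) - 112))*(9990 + 28552*(-1/5849)) = (-30 - 99*(5/67 - 112))*(9990 - 28552/5849) = (-30 - 99*(-7499/67))*(58402958/5849) = (-30 + 742401/67)*(58402958/5849) = (740391/67)*(58402958/5849) = 43241024476578/391883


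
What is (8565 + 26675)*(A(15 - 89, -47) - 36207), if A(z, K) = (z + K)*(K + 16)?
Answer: -1143749440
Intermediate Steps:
A(z, K) = (16 + K)*(K + z) (A(z, K) = (K + z)*(16 + K) = (16 + K)*(K + z))
(8565 + 26675)*(A(15 - 89, -47) - 36207) = (8565 + 26675)*(((-47)**2 + 16*(-47) + 16*(15 - 89) - 47*(15 - 89)) - 36207) = 35240*((2209 - 752 + 16*(-74) - 47*(-74)) - 36207) = 35240*((2209 - 752 - 1184 + 3478) - 36207) = 35240*(3751 - 36207) = 35240*(-32456) = -1143749440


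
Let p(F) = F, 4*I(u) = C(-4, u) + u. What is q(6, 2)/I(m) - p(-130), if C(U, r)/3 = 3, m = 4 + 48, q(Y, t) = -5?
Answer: 7910/61 ≈ 129.67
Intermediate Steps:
m = 52
C(U, r) = 9 (C(U, r) = 3*3 = 9)
I(u) = 9/4 + u/4 (I(u) = (9 + u)/4 = 9/4 + u/4)
q(6, 2)/I(m) - p(-130) = -5/(9/4 + (¼)*52) - 1*(-130) = -5/(9/4 + 13) + 130 = -5/(61/4) + 130 = (4/61)*(-5) + 130 = -20/61 + 130 = 7910/61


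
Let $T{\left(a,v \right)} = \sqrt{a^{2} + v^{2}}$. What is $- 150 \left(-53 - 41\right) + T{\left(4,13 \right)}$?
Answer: $14100 + \sqrt{185} \approx 14114.0$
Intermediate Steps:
$- 150 \left(-53 - 41\right) + T{\left(4,13 \right)} = - 150 \left(-53 - 41\right) + \sqrt{4^{2} + 13^{2}} = - 150 \left(-53 - 41\right) + \sqrt{16 + 169} = \left(-150\right) \left(-94\right) + \sqrt{185} = 14100 + \sqrt{185}$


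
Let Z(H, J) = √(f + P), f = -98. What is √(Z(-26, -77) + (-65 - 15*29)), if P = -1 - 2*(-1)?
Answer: √(-500 + I*√97) ≈ 0.2202 + 22.362*I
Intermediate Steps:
P = 1 (P = -1 + 2 = 1)
Z(H, J) = I*√97 (Z(H, J) = √(-98 + 1) = √(-97) = I*√97)
√(Z(-26, -77) + (-65 - 15*29)) = √(I*√97 + (-65 - 15*29)) = √(I*√97 + (-65 - 435)) = √(I*√97 - 500) = √(-500 + I*√97)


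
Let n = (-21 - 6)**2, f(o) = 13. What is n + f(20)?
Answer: 742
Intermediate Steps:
n = 729 (n = (-27)**2 = 729)
n + f(20) = 729 + 13 = 742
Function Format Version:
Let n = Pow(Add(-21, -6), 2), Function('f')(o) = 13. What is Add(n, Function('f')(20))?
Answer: 742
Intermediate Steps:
n = 729 (n = Pow(-27, 2) = 729)
Add(n, Function('f')(20)) = Add(729, 13) = 742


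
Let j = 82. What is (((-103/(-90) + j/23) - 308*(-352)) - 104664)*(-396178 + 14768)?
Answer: -296599252849/207 ≈ -1.4328e+9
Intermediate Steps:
(((-103/(-90) + j/23) - 308*(-352)) - 104664)*(-396178 + 14768) = (((-103/(-90) + 82/23) - 308*(-352)) - 104664)*(-396178 + 14768) = (((-103*(-1/90) + 82*(1/23)) + 108416) - 104664)*(-381410) = (((103/90 + 82/23) + 108416) - 104664)*(-381410) = ((9749/2070 + 108416) - 104664)*(-381410) = (224430869/2070 - 104664)*(-381410) = (7776389/2070)*(-381410) = -296599252849/207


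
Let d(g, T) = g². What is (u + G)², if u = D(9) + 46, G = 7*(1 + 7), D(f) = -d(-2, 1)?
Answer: 9604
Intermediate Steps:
D(f) = -4 (D(f) = -1*(-2)² = -1*4 = -4)
G = 56 (G = 7*8 = 56)
u = 42 (u = -4 + 46 = 42)
(u + G)² = (42 + 56)² = 98² = 9604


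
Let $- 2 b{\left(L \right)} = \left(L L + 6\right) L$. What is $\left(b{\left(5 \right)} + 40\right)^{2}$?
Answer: $\frac{5625}{4} \approx 1406.3$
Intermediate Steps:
$b{\left(L \right)} = - \frac{L \left(6 + L^{2}\right)}{2}$ ($b{\left(L \right)} = - \frac{\left(L L + 6\right) L}{2} = - \frac{\left(L^{2} + 6\right) L}{2} = - \frac{\left(6 + L^{2}\right) L}{2} = - \frac{L \left(6 + L^{2}\right)}{2}$)
$\left(b{\left(5 \right)} + 40\right)^{2} = \left(\left(- \frac{1}{2}\right) 5 \left(6 + 5^{2}\right) + 40\right)^{2} = \left(\left(- \frac{1}{2}\right) 5 \left(6 + 25\right) + 40\right)^{2} = \left(\left(- \frac{1}{2}\right) 5 \cdot 31 + 40\right)^{2} = \left(- \frac{155}{2} + 40\right)^{2} = \left(- \frac{75}{2}\right)^{2} = \frac{5625}{4}$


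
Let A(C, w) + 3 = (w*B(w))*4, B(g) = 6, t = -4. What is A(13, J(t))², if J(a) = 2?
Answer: 2025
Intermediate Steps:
A(C, w) = -3 + 24*w (A(C, w) = -3 + (w*6)*4 = -3 + (6*w)*4 = -3 + 24*w)
A(13, J(t))² = (-3 + 24*2)² = (-3 + 48)² = 45² = 2025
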